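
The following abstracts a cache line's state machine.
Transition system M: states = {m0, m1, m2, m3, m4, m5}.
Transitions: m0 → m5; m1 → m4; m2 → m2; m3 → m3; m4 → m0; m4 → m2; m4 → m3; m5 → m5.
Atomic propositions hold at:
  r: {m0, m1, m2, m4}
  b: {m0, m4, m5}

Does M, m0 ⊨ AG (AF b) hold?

AF b: least fixpoint, start Z0 = {m0, m4, m5}, add states with every successor in Z. Z1 = {m0, m1, m4, m5}; fixed.
Sat(AF b) = {m0, m1, m4, m5}
AG (AF b): greatest fixpoint, start Z0 = {m0, m1, m4, m5}, keep only states in Sat with every successor in Z. Z1 = {m0, m1, m5}; Z2 = {m0, m5}; fixed.
Sat(AG (AF b)) = {m0, m5}
m0 ∈ Sat(AG (AF b)) = {m0, m5}, so the formula holds at m0.

Yes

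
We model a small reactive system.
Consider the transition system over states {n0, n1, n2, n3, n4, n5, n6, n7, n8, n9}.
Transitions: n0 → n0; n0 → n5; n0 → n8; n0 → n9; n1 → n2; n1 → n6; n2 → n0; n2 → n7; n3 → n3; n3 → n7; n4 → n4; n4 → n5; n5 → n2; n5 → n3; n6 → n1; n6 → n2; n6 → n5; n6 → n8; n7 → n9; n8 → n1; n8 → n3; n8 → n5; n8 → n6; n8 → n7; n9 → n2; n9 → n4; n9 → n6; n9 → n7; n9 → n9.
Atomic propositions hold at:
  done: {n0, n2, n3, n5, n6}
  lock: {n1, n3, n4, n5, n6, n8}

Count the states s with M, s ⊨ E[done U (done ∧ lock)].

Sat(done ∧ lock) = {n3, n5, n6}
E[done U (done ∧ lock)]: least fixpoint, start Z0 = Sat((done ∧ lock)) = {n3, n5, n6}, add states in Sat(done) with some successor in Z. Z1 = {n0, n3, n5, n6}; Z2 = {n0, n2, n3, n5, n6}; fixed.
Sat(E[done U (done ∧ lock)]) = {n0, n2, n3, n5, n6}
|Sat(E[done U (done ∧ lock)])| = |{n0, n2, n3, n5, n6}| = 5.

5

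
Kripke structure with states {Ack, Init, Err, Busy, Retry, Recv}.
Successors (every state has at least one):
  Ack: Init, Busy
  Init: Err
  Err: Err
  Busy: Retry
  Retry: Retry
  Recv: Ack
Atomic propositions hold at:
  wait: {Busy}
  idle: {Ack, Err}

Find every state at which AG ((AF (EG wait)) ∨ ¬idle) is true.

EG wait: greatest fixpoint, start Z0 = {Busy}, keep only states in Sat with some successor in Z. Z1 = ∅; fixed.
Sat(EG wait) = ∅
AF (EG wait): least fixpoint, start Z0 = ∅, add states with every successor in Z. Already a fixed point.
Sat(AF (EG wait)) = ∅
Sat(¬idle) = {Init, Busy, Retry, Recv}
Sat((AF (EG wait)) ∨ ¬idle) = {Init, Busy, Retry, Recv}
AG ((AF (EG wait)) ∨ ¬idle): greatest fixpoint, start Z0 = {Init, Busy, Retry, Recv}, keep only states in Sat with every successor in Z. Z1 = {Busy, Retry}; fixed.
Sat(AG ((AF (EG wait)) ∨ ¬idle)) = {Busy, Retry}

{Busy, Retry}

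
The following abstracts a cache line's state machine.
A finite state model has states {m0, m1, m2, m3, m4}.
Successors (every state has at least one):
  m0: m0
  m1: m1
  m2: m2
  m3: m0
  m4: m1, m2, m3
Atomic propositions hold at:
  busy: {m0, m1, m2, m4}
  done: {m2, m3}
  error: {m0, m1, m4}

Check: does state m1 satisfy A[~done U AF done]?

Sat(~done) = {m0, m1, m4}
AF done: least fixpoint, start Z0 = {m2, m3}, add states with every successor in Z. Already a fixed point.
Sat(AF done) = {m2, m3}
A[~done U AF done]: least fixpoint, start Z0 = Sat(AF done) = {m2, m3}, add states in Sat(~done) with every successor in Z. Already a fixed point.
Sat(A[~done U AF done]) = {m2, m3}
m1 ∉ Sat(A[~done U AF done]) = {m2, m3}, so the formula does not hold at m1.

No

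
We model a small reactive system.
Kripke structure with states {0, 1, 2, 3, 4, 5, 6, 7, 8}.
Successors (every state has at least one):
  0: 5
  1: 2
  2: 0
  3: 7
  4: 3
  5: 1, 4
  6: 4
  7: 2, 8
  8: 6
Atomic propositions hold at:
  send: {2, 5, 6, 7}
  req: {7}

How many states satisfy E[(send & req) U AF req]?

5

Sat(send & req) = {7}
AF req: least fixpoint, start Z0 = {7}, add states with every successor in Z. Z1 = {3, 7}; Z2 = {3, 4, 7}; Z3 = {3, 4, 6, 7}; Z4 = {3, 4, 6, 7, 8}; fixed.
Sat(AF req) = {3, 4, 6, 7, 8}
E[(send & req) U AF req]: least fixpoint, start Z0 = Sat(AF req) = {3, 4, 6, 7, 8}, add states in Sat(send & req) with some successor in Z. Already a fixed point.
Sat(E[(send & req) U AF req]) = {3, 4, 6, 7, 8}
|Sat(E[(send & req) U AF req])| = |{3, 4, 6, 7, 8}| = 5.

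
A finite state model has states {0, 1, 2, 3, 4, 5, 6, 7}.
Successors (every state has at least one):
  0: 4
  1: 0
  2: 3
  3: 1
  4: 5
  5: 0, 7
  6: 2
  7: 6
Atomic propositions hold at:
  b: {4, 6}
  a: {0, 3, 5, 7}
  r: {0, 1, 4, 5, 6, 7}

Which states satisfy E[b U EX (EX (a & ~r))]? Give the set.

{6}

Sat(~r) = {2, 3}
Sat(a & ~r) = {3}
Sat(EX (a & ~r)) = {s : some successor in {3}} = {2}
Sat(EX (EX (a & ~r))) = {s : some successor in {2}} = {6}
E[b U EX (EX (a & ~r))]: least fixpoint, start Z0 = Sat(EX (EX (a & ~r))) = {6}, add states in Sat(b) with some successor in Z. Already a fixed point.
Sat(E[b U EX (EX (a & ~r))]) = {6}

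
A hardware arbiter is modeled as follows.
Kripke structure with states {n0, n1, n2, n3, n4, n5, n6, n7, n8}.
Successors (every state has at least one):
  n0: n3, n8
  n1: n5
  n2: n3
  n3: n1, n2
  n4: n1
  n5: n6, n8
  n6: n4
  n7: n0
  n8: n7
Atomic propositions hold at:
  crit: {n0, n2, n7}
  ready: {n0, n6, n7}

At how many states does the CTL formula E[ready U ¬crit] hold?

Sat(¬crit) = {n1, n3, n4, n5, n6, n8}
E[ready U ¬crit]: least fixpoint, start Z0 = Sat(¬crit) = {n1, n3, n4, n5, n6, n8}, add states in Sat(ready) with some successor in Z. Z1 = {n0, n1, n3, n4, n5, n6, n8}; Z2 = {n0, n1, n3, n4, n5, n6, n7, n8}; fixed.
Sat(E[ready U ¬crit]) = {n0, n1, n3, n4, n5, n6, n7, n8}
|Sat(E[ready U ¬crit])| = |{n0, n1, n3, n4, n5, n6, n7, n8}| = 8.

8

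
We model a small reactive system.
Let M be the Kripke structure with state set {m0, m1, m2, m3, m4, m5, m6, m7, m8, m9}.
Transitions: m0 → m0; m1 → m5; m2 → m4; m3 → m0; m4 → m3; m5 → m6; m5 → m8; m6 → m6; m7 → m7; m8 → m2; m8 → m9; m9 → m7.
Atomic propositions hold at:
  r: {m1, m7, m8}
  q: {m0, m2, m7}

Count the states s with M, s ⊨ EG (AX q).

4

Sat(AX q) = {s : every successor in {m0, m2, m7}} = {m0, m3, m7, m9}
EG (AX q): greatest fixpoint, start Z0 = {m0, m3, m7, m9}, keep only states in Sat with some successor in Z. Already a fixed point.
Sat(EG (AX q)) = {m0, m3, m7, m9}
|Sat(EG (AX q))| = |{m0, m3, m7, m9}| = 4.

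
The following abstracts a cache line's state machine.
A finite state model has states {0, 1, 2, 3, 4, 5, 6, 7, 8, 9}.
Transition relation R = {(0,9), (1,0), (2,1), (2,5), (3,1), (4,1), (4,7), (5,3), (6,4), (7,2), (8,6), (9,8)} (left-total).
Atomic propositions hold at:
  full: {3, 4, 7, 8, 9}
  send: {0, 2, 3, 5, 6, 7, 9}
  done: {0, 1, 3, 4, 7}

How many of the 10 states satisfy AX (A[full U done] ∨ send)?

9

A[full U done]: least fixpoint, start Z0 = Sat(done) = {0, 1, 3, 4, 7}, add states in Sat(full) with every successor in Z. Already a fixed point.
Sat(A[full U done]) = {0, 1, 3, 4, 7}
Sat(A[full U done] ∨ send) = {0, 1, 2, 3, 4, 5, 6, 7, 9}
Sat(AX (A[full U done] ∨ send)) = {s : every successor in {0, 1, 2, 3, 4, 5, 6, 7, 9}} = {0, 1, 2, 3, 4, 5, 6, 7, 8}
|Sat(AX (A[full U done] ∨ send))| = |{0, 1, 2, 3, 4, 5, 6, 7, 8}| = 9.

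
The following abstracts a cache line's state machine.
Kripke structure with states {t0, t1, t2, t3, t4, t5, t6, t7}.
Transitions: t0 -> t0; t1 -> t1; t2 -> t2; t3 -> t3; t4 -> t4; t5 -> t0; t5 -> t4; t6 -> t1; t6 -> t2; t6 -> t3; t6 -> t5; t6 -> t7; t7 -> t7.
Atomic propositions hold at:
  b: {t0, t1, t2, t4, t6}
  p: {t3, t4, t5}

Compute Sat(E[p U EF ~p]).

Sat(~p) = {t0, t1, t2, t6, t7}
EF ~p: least fixpoint, start Z0 = {t0, t1, t2, t6, t7}, add states with some successor in Z. Z1 = {t0, t1, t2, t5, t6, t7}; fixed.
Sat(EF ~p) = {t0, t1, t2, t5, t6, t7}
E[p U EF ~p]: least fixpoint, start Z0 = Sat(EF ~p) = {t0, t1, t2, t5, t6, t7}, add states in Sat(p) with some successor in Z. Already a fixed point.
Sat(E[p U EF ~p]) = {t0, t1, t2, t5, t6, t7}

{t0, t1, t2, t5, t6, t7}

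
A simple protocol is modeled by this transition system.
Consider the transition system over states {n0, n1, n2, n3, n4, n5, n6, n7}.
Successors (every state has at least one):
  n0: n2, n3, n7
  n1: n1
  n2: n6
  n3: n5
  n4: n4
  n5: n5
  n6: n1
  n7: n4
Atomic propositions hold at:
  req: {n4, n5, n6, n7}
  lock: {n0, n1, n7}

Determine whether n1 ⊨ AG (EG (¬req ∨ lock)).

Yes

Sat(¬req) = {n0, n1, n2, n3}
Sat(¬req ∨ lock) = {n0, n1, n2, n3, n7}
EG (¬req ∨ lock): greatest fixpoint, start Z0 = {n0, n1, n2, n3, n7}, keep only states in Sat with some successor in Z. Z1 = {n0, n1}; Z2 = {n1}; fixed.
Sat(EG (¬req ∨ lock)) = {n1}
AG (EG (¬req ∨ lock)): greatest fixpoint, start Z0 = {n1}, keep only states in Sat with every successor in Z. Already a fixed point.
Sat(AG (EG (¬req ∨ lock))) = {n1}
n1 ∈ Sat(AG (EG (¬req ∨ lock))) = {n1}, so the formula holds at n1.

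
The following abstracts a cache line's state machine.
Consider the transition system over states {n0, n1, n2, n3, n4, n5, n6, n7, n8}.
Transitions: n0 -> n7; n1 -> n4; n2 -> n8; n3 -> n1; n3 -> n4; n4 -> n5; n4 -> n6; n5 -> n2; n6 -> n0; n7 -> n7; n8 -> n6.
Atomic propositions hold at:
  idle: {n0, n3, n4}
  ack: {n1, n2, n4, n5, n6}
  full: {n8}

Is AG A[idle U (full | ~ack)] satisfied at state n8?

Sat(~ack) = {n0, n3, n7, n8}
Sat(full | ~ack) = {n0, n3, n7, n8}
A[idle U (full | ~ack)]: least fixpoint, start Z0 = Sat((full | ~ack)) = {n0, n3, n7, n8}, add states in Sat(idle) with every successor in Z. Already a fixed point.
Sat(A[idle U (full | ~ack)]) = {n0, n3, n7, n8}
AG A[idle U (full | ~ack)]: greatest fixpoint, start Z0 = {n0, n3, n7, n8}, keep only states in Sat with every successor in Z. Z1 = {n0, n7}; fixed.
Sat(AG A[idle U (full | ~ack)]) = {n0, n7}
n8 ∉ Sat(AG A[idle U (full | ~ack)]) = {n0, n7}, so the formula does not hold at n8.

No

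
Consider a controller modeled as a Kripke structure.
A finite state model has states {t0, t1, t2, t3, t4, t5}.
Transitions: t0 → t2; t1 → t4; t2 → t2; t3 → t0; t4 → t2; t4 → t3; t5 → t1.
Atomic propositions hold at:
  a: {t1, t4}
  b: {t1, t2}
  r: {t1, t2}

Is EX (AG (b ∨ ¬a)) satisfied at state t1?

Sat(¬a) = {t0, t2, t3, t5}
Sat(b ∨ ¬a) = {t0, t1, t2, t3, t5}
AG (b ∨ ¬a): greatest fixpoint, start Z0 = {t0, t1, t2, t3, t5}, keep only states in Sat with every successor in Z. Z1 = {t0, t2, t3, t5}; Z2 = {t0, t2, t3}; fixed.
Sat(AG (b ∨ ¬a)) = {t0, t2, t3}
Sat(EX (AG (b ∨ ¬a))) = {s : some successor in {t0, t2, t3}} = {t0, t2, t3, t4}
t1 ∉ Sat(EX (AG (b ∨ ¬a))) = {t0, t2, t3, t4}, so the formula does not hold at t1.

No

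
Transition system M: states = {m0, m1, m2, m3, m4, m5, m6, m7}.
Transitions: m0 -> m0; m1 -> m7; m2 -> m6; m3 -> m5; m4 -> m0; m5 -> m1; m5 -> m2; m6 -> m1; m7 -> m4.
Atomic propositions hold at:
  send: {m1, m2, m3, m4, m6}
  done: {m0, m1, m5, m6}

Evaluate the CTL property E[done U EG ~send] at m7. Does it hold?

Sat(~send) = {m0, m5, m7}
EG ~send: greatest fixpoint, start Z0 = {m0, m5, m7}, keep only states in Sat with some successor in Z. Z1 = {m0}; fixed.
Sat(EG ~send) = {m0}
E[done U EG ~send]: least fixpoint, start Z0 = Sat(EG ~send) = {m0}, add states in Sat(done) with some successor in Z. Already a fixed point.
Sat(E[done U EG ~send]) = {m0}
m7 ∉ Sat(E[done U EG ~send]) = {m0}, so the formula does not hold at m7.

No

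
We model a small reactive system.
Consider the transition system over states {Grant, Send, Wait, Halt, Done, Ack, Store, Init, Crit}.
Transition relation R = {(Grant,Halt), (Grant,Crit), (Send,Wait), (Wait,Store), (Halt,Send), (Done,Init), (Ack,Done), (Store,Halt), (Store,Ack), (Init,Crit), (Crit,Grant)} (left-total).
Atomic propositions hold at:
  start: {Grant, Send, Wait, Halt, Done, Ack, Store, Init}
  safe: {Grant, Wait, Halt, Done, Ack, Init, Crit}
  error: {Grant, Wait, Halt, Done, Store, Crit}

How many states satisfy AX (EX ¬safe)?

Sat(¬safe) = {Send, Store}
Sat(EX ¬safe) = {s : some successor in {Send, Store}} = {Wait, Halt}
Sat(AX (EX ¬safe)) = {s : every successor in {Wait, Halt}} = {Send}
|Sat(AX (EX ¬safe))| = |{Send}| = 1.

1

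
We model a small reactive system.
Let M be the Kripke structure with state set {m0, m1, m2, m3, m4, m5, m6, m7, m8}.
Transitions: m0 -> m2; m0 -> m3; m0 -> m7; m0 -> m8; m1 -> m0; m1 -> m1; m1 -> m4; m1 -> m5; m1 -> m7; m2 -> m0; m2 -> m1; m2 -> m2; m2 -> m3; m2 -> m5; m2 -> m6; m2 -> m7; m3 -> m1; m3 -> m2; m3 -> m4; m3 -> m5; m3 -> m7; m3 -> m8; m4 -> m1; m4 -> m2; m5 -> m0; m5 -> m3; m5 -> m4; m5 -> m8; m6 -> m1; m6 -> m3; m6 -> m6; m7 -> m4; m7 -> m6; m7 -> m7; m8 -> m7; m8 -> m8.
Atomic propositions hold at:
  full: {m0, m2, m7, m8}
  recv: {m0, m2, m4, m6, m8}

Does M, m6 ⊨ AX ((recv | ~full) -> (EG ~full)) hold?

Yes

Sat(~full) = {m1, m3, m4, m5, m6}
Sat(recv | ~full) = {m0, m1, m2, m3, m4, m5, m6, m8}
EG ~full: greatest fixpoint, start Z0 = {m1, m3, m4, m5, m6}, keep only states in Sat with some successor in Z. Already a fixed point.
Sat(EG ~full) = {m1, m3, m4, m5, m6}
Sat((recv | ~full) -> (EG ~full)) = {m1, m3, m4, m5, m6, m7}
Sat(AX ((recv | ~full) -> (EG ~full))) = {s : every successor in {m1, m3, m4, m5, m6, m7}} = {m6, m7}
m6 ∈ Sat(AX ((recv | ~full) -> (EG ~full))) = {m6, m7}, so the formula holds at m6.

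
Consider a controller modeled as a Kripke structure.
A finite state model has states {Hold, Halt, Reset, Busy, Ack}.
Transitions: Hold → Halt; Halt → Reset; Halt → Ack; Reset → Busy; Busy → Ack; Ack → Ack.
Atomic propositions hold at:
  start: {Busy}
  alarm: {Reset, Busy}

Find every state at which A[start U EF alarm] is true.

{Hold, Halt, Reset, Busy}

EF alarm: least fixpoint, start Z0 = {Reset, Busy}, add states with some successor in Z. Z1 = {Halt, Reset, Busy}; Z2 = {Hold, Halt, Reset, Busy}; fixed.
Sat(EF alarm) = {Hold, Halt, Reset, Busy}
A[start U EF alarm]: least fixpoint, start Z0 = Sat(EF alarm) = {Hold, Halt, Reset, Busy}, add states in Sat(start) with every successor in Z. Already a fixed point.
Sat(A[start U EF alarm]) = {Hold, Halt, Reset, Busy}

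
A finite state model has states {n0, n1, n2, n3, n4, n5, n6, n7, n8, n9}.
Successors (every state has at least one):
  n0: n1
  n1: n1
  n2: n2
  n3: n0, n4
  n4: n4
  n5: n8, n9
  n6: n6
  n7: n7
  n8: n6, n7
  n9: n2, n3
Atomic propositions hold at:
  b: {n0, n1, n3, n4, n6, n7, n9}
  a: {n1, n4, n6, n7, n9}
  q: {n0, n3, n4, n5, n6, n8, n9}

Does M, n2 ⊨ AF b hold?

No

AF b: least fixpoint, start Z0 = {n0, n1, n3, n4, n6, n7, n9}, add states with every successor in Z. Z1 = {n0, n1, n3, n4, n6, n7, n8, n9}; Z2 = {n0, n1, n3, n4, n5, n6, n7, n8, n9}; fixed.
Sat(AF b) = {n0, n1, n3, n4, n5, n6, n7, n8, n9}
n2 ∉ Sat(AF b) = {n0, n1, n3, n4, n5, n6, n7, n8, n9}, so the formula does not hold at n2.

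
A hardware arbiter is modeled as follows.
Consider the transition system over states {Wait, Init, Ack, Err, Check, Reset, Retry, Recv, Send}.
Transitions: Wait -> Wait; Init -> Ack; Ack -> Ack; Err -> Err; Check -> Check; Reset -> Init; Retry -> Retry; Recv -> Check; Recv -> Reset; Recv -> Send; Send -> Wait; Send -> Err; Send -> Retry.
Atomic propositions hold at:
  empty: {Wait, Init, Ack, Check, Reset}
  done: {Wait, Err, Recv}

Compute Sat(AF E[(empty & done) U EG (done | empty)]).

{Wait, Init, Ack, Err, Check, Reset, Recv}

Sat(empty & done) = {Wait}
Sat(done | empty) = {Wait, Init, Ack, Err, Check, Reset, Recv}
EG (done | empty): greatest fixpoint, start Z0 = {Wait, Init, Ack, Err, Check, Reset, Recv}, keep only states in Sat with some successor in Z. Already a fixed point.
Sat(EG (done | empty)) = {Wait, Init, Ack, Err, Check, Reset, Recv}
E[(empty & done) U EG (done | empty)]: least fixpoint, start Z0 = Sat(EG (done | empty)) = {Wait, Init, Ack, Err, Check, Reset, Recv}, add states in Sat(empty & done) with some successor in Z. Already a fixed point.
Sat(E[(empty & done) U EG (done | empty)]) = {Wait, Init, Ack, Err, Check, Reset, Recv}
AF E[(empty & done) U EG (done | empty)]: least fixpoint, start Z0 = {Wait, Init, Ack, Err, Check, Reset, Recv}, add states with every successor in Z. Already a fixed point.
Sat(AF E[(empty & done) U EG (done | empty)]) = {Wait, Init, Ack, Err, Check, Reset, Recv}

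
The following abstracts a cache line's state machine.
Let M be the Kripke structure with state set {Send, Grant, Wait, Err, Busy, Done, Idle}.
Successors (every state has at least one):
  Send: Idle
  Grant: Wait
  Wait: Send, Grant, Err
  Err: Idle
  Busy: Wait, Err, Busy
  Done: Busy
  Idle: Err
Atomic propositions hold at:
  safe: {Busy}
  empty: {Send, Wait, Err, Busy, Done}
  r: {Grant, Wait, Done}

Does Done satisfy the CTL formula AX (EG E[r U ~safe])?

No

Sat(~safe) = {Send, Grant, Wait, Err, Done, Idle}
E[r U ~safe]: least fixpoint, start Z0 = Sat(~safe) = {Send, Grant, Wait, Err, Done, Idle}, add states in Sat(r) with some successor in Z. Already a fixed point.
Sat(E[r U ~safe]) = {Send, Grant, Wait, Err, Done, Idle}
EG E[r U ~safe]: greatest fixpoint, start Z0 = {Send, Grant, Wait, Err, Done, Idle}, keep only states in Sat with some successor in Z. Z1 = {Send, Grant, Wait, Err, Idle}; fixed.
Sat(EG E[r U ~safe]) = {Send, Grant, Wait, Err, Idle}
Sat(AX (EG E[r U ~safe])) = {s : every successor in {Send, Grant, Wait, Err, Idle}} = {Send, Grant, Wait, Err, Idle}
Done ∉ Sat(AX (EG E[r U ~safe])) = {Send, Grant, Wait, Err, Idle}, so the formula does not hold at Done.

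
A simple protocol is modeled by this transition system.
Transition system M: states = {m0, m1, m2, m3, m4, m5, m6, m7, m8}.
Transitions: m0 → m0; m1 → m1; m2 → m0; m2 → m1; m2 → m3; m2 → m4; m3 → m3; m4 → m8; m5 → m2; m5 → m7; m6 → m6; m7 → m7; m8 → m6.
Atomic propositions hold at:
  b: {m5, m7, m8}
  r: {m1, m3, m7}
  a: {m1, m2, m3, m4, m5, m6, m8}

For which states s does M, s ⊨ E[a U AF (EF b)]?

EF b: least fixpoint, start Z0 = {m5, m7, m8}, add states with some successor in Z. Z1 = {m4, m5, m7, m8}; Z2 = {m2, m4, m5, m7, m8}; fixed.
Sat(EF b) = {m2, m4, m5, m7, m8}
AF (EF b): least fixpoint, start Z0 = {m2, m4, m5, m7, m8}, add states with every successor in Z. Already a fixed point.
Sat(AF (EF b)) = {m2, m4, m5, m7, m8}
E[a U AF (EF b)]: least fixpoint, start Z0 = Sat(AF (EF b)) = {m2, m4, m5, m7, m8}, add states in Sat(a) with some successor in Z. Already a fixed point.
Sat(E[a U AF (EF b)]) = {m2, m4, m5, m7, m8}

{m2, m4, m5, m7, m8}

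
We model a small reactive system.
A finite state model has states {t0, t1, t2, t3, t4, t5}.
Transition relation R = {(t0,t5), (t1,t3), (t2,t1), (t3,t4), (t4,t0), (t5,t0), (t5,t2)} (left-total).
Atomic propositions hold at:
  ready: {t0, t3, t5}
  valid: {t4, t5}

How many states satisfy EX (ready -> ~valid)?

5

Sat(~valid) = {t0, t1, t2, t3}
Sat(ready -> ~valid) = {t0, t1, t2, t3, t4}
Sat(EX (ready -> ~valid)) = {s : some successor in {t0, t1, t2, t3, t4}} = {t1, t2, t3, t4, t5}
|Sat(EX (ready -> ~valid))| = |{t1, t2, t3, t4, t5}| = 5.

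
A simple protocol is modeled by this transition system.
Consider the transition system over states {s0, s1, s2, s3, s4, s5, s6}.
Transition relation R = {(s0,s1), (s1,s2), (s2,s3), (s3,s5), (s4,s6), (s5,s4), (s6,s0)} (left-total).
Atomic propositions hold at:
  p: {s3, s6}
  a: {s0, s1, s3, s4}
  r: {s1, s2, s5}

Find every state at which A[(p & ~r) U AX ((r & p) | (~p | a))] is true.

Sat(~r) = {s0, s3, s4, s6}
Sat(p & ~r) = {s3, s6}
Sat(r & p) = ∅
Sat(~p) = {s0, s1, s2, s4, s5}
Sat(~p | a) = {s0, s1, s2, s3, s4, s5}
Sat((r & p) | (~p | a)) = {s0, s1, s2, s3, s4, s5}
Sat(AX ((r & p) | (~p | a))) = {s : every successor in {s0, s1, s2, s3, s4, s5}} = {s0, s1, s2, s3, s5, s6}
A[(p & ~r) U AX ((r & p) | (~p | a))]: least fixpoint, start Z0 = Sat(AX ((r & p) | (~p | a))) = {s0, s1, s2, s3, s5, s6}, add states in Sat(p & ~r) with every successor in Z. Already a fixed point.
Sat(A[(p & ~r) U AX ((r & p) | (~p | a))]) = {s0, s1, s2, s3, s5, s6}

{s0, s1, s2, s3, s5, s6}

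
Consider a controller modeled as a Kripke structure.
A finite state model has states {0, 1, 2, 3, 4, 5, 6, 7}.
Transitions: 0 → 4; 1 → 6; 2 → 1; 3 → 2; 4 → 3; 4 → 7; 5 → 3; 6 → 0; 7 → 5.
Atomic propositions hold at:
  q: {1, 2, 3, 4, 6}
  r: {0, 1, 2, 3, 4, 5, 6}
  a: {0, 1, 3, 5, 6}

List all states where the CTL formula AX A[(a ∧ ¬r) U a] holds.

{1, 2, 5, 6, 7}

Sat(¬r) = {7}
Sat(a ∧ ¬r) = ∅
A[(a ∧ ¬r) U a]: least fixpoint, start Z0 = Sat(a) = {0, 1, 3, 5, 6}, add states in Sat(a ∧ ¬r) with every successor in Z. Already a fixed point.
Sat(A[(a ∧ ¬r) U a]) = {0, 1, 3, 5, 6}
Sat(AX A[(a ∧ ¬r) U a]) = {s : every successor in {0, 1, 3, 5, 6}} = {1, 2, 5, 6, 7}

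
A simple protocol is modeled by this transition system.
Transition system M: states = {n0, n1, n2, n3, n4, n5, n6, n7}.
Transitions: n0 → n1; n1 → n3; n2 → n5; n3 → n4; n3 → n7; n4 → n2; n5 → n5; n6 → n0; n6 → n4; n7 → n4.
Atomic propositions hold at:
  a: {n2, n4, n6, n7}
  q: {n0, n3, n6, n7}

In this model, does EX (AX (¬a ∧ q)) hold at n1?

Sat(¬a) = {n0, n1, n3, n5}
Sat(¬a ∧ q) = {n0, n3}
Sat(AX (¬a ∧ q)) = {s : every successor in {n0, n3}} = {n1}
Sat(EX (AX (¬a ∧ q))) = {s : some successor in {n1}} = {n0}
n1 ∉ Sat(EX (AX (¬a ∧ q))) = {n0}, so the formula does not hold at n1.

No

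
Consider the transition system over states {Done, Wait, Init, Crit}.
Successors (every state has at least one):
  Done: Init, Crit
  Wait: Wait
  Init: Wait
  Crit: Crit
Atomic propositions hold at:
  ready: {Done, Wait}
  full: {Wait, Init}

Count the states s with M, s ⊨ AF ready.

AF ready: least fixpoint, start Z0 = {Done, Wait}, add states with every successor in Z. Z1 = {Done, Wait, Init}; fixed.
Sat(AF ready) = {Done, Wait, Init}
|Sat(AF ready)| = |{Done, Wait, Init}| = 3.

3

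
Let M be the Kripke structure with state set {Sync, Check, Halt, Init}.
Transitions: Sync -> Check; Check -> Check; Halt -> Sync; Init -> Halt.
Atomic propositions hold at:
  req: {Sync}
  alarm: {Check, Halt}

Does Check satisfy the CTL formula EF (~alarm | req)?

No

Sat(~alarm) = {Sync, Init}
Sat(~alarm | req) = {Sync, Init}
EF (~alarm | req): least fixpoint, start Z0 = {Sync, Init}, add states with some successor in Z. Z1 = {Sync, Halt, Init}; fixed.
Sat(EF (~alarm | req)) = {Sync, Halt, Init}
Check ∉ Sat(EF (~alarm | req)) = {Sync, Halt, Init}, so the formula does not hold at Check.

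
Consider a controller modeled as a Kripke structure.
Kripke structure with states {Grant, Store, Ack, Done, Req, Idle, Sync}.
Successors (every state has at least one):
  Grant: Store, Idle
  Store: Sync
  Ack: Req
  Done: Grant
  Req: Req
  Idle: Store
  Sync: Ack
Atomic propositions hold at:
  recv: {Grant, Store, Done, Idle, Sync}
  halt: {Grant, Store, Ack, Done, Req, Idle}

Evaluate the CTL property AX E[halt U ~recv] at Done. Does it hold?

Sat(~recv) = {Ack, Req}
E[halt U ~recv]: least fixpoint, start Z0 = Sat(~recv) = {Ack, Req}, add states in Sat(halt) with some successor in Z. Already a fixed point.
Sat(E[halt U ~recv]) = {Ack, Req}
Sat(AX E[halt U ~recv]) = {s : every successor in {Ack, Req}} = {Ack, Req, Sync}
Done ∉ Sat(AX E[halt U ~recv]) = {Ack, Req, Sync}, so the formula does not hold at Done.

No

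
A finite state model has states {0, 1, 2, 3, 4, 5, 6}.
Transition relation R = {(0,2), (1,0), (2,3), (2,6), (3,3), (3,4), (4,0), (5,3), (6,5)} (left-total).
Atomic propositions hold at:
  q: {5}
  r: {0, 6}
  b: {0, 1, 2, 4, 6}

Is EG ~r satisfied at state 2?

Yes

Sat(~r) = {1, 2, 3, 4, 5}
EG ~r: greatest fixpoint, start Z0 = {1, 2, 3, 4, 5}, keep only states in Sat with some successor in Z. Z1 = {2, 3, 5}; fixed.
Sat(EG ~r) = {2, 3, 5}
2 ∈ Sat(EG ~r) = {2, 3, 5}, so the formula holds at 2.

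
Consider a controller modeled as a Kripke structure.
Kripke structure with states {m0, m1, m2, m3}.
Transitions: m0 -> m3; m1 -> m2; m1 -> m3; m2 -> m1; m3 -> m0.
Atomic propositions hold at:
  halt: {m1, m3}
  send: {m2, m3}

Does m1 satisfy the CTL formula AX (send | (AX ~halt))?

Sat(~halt) = {m0, m2}
Sat(AX ~halt) = {s : every successor in {m0, m2}} = {m3}
Sat(send | (AX ~halt)) = {m2, m3}
Sat(AX (send | (AX ~halt))) = {s : every successor in {m2, m3}} = {m0, m1}
m1 ∈ Sat(AX (send | (AX ~halt))) = {m0, m1}, so the formula holds at m1.

Yes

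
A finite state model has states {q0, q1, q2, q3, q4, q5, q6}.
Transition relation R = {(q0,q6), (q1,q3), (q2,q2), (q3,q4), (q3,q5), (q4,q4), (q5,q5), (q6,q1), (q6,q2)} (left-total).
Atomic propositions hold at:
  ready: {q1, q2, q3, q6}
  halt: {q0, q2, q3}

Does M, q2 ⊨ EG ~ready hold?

Sat(~ready) = {q0, q4, q5}
EG ~ready: greatest fixpoint, start Z0 = {q0, q4, q5}, keep only states in Sat with some successor in Z. Z1 = {q4, q5}; fixed.
Sat(EG ~ready) = {q4, q5}
q2 ∉ Sat(EG ~ready) = {q4, q5}, so the formula does not hold at q2.

No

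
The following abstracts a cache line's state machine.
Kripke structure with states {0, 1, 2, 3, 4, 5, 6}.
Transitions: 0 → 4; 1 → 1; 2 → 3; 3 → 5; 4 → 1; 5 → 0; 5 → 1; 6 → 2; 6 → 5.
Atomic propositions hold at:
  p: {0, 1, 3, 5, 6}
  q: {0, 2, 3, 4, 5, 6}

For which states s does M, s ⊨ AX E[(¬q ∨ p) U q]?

{0, 2, 3, 6}

Sat(¬q) = {1}
Sat(¬q ∨ p) = {0, 1, 3, 5, 6}
E[(¬q ∨ p) U q]: least fixpoint, start Z0 = Sat(q) = {0, 2, 3, 4, 5, 6}, add states in Sat(¬q ∨ p) with some successor in Z. Already a fixed point.
Sat(E[(¬q ∨ p) U q]) = {0, 2, 3, 4, 5, 6}
Sat(AX E[(¬q ∨ p) U q]) = {s : every successor in {0, 2, 3, 4, 5, 6}} = {0, 2, 3, 6}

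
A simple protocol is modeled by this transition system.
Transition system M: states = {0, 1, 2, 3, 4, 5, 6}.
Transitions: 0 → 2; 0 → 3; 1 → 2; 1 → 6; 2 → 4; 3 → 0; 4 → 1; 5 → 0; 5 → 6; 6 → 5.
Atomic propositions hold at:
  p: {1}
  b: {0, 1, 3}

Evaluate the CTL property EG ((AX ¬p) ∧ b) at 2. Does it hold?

Sat(¬p) = {0, 2, 3, 4, 5, 6}
Sat(AX ¬p) = {s : every successor in {0, 2, 3, 4, 5, 6}} = {0, 1, 2, 3, 5, 6}
Sat((AX ¬p) ∧ b) = {0, 1, 3}
EG ((AX ¬p) ∧ b): greatest fixpoint, start Z0 = {0, 1, 3}, keep only states in Sat with some successor in Z. Z1 = {0, 3}; fixed.
Sat(EG ((AX ¬p) ∧ b)) = {0, 3}
2 ∉ Sat(EG ((AX ¬p) ∧ b)) = {0, 3}, so the formula does not hold at 2.

No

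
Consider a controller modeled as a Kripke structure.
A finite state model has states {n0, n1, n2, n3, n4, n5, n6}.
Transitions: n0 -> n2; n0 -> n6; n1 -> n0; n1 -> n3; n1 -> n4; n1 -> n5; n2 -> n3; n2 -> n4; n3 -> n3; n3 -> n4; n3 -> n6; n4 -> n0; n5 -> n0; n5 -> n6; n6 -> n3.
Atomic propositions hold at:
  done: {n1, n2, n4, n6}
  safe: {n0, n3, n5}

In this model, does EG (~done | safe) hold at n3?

Sat(~done) = {n0, n3, n5}
Sat(~done | safe) = {n0, n3, n5}
EG (~done | safe): greatest fixpoint, start Z0 = {n0, n3, n5}, keep only states in Sat with some successor in Z. Z1 = {n3, n5}; Z2 = {n3}; fixed.
Sat(EG (~done | safe)) = {n3}
n3 ∈ Sat(EG (~done | safe)) = {n3}, so the formula holds at n3.

Yes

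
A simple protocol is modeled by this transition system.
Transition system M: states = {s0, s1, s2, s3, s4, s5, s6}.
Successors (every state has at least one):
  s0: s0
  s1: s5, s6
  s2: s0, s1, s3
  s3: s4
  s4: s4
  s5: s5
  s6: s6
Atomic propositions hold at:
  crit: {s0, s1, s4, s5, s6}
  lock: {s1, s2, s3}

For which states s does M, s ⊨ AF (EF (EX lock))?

Sat(EX lock) = {s : some successor in {s1, s2, s3}} = {s2}
EF (EX lock): least fixpoint, start Z0 = {s2}, add states with some successor in Z. Already a fixed point.
Sat(EF (EX lock)) = {s2}
AF (EF (EX lock)): least fixpoint, start Z0 = {s2}, add states with every successor in Z. Already a fixed point.
Sat(AF (EF (EX lock))) = {s2}

{s2}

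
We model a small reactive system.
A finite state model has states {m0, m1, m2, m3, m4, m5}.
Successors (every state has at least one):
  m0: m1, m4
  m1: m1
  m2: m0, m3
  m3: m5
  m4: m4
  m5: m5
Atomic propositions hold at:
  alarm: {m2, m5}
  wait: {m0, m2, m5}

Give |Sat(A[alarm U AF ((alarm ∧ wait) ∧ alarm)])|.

3

Sat(alarm ∧ wait) = {m2, m5}
Sat((alarm ∧ wait) ∧ alarm) = {m2, m5}
AF ((alarm ∧ wait) ∧ alarm): least fixpoint, start Z0 = {m2, m5}, add states with every successor in Z. Z1 = {m2, m3, m5}; fixed.
Sat(AF ((alarm ∧ wait) ∧ alarm)) = {m2, m3, m5}
A[alarm U AF ((alarm ∧ wait) ∧ alarm)]: least fixpoint, start Z0 = Sat(AF ((alarm ∧ wait) ∧ alarm)) = {m2, m3, m5}, add states in Sat(alarm) with every successor in Z. Already a fixed point.
Sat(A[alarm U AF ((alarm ∧ wait) ∧ alarm)]) = {m2, m3, m5}
|Sat(A[alarm U AF ((alarm ∧ wait) ∧ alarm)])| = |{m2, m3, m5}| = 3.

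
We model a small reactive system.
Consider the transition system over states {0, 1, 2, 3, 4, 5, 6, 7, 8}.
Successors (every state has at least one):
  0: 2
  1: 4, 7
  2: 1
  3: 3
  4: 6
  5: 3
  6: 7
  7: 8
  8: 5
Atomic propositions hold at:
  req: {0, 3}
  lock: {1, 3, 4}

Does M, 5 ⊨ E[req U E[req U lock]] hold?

E[req U lock]: least fixpoint, start Z0 = Sat(lock) = {1, 3, 4}, add states in Sat(req) with some successor in Z. Already a fixed point.
Sat(E[req U lock]) = {1, 3, 4}
E[req U E[req U lock]]: least fixpoint, start Z0 = Sat(E[req U lock]) = {1, 3, 4}, add states in Sat(req) with some successor in Z. Already a fixed point.
Sat(E[req U E[req U lock]]) = {1, 3, 4}
5 ∉ Sat(E[req U E[req U lock]]) = {1, 3, 4}, so the formula does not hold at 5.

No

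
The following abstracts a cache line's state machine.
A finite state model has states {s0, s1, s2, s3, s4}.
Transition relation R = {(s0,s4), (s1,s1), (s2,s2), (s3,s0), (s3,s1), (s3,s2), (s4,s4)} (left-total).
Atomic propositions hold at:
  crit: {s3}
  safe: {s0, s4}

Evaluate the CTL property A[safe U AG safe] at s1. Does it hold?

No

AG safe: greatest fixpoint, start Z0 = {s0, s4}, keep only states in Sat with every successor in Z. Already a fixed point.
Sat(AG safe) = {s0, s4}
A[safe U AG safe]: least fixpoint, start Z0 = Sat(AG safe) = {s0, s4}, add states in Sat(safe) with every successor in Z. Already a fixed point.
Sat(A[safe U AG safe]) = {s0, s4}
s1 ∉ Sat(A[safe U AG safe]) = {s0, s4}, so the formula does not hold at s1.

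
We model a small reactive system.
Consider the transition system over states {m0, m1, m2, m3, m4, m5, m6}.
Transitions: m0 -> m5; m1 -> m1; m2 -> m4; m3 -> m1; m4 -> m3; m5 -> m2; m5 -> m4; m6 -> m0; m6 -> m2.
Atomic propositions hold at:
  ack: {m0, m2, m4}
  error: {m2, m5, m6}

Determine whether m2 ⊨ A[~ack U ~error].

Sat(~ack) = {m1, m3, m5, m6}
Sat(~error) = {m0, m1, m3, m4}
A[~ack U ~error]: least fixpoint, start Z0 = Sat(~error) = {m0, m1, m3, m4}, add states in Sat(~ack) with every successor in Z. Already a fixed point.
Sat(A[~ack U ~error]) = {m0, m1, m3, m4}
m2 ∉ Sat(A[~ack U ~error]) = {m0, m1, m3, m4}, so the formula does not hold at m2.

No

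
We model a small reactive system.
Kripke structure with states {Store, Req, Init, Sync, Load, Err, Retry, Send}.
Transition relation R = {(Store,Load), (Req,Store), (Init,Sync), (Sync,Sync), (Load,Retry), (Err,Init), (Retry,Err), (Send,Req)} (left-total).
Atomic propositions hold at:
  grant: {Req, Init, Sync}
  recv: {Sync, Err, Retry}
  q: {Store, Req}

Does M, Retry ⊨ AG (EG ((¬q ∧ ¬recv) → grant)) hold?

Yes

Sat(¬q) = {Init, Sync, Load, Err, Retry, Send}
Sat(¬recv) = {Store, Req, Init, Load, Send}
Sat(¬q ∧ ¬recv) = {Init, Load, Send}
Sat((¬q ∧ ¬recv) → grant) = {Store, Req, Init, Sync, Err, Retry}
EG ((¬q ∧ ¬recv) → grant): greatest fixpoint, start Z0 = {Store, Req, Init, Sync, Err, Retry}, keep only states in Sat with some successor in Z. Z1 = {Req, Init, Sync, Err, Retry}; Z2 = {Init, Sync, Err, Retry}; fixed.
Sat(EG ((¬q ∧ ¬recv) → grant)) = {Init, Sync, Err, Retry}
AG (EG ((¬q ∧ ¬recv) → grant)): greatest fixpoint, start Z0 = {Init, Sync, Err, Retry}, keep only states in Sat with every successor in Z. Already a fixed point.
Sat(AG (EG ((¬q ∧ ¬recv) → grant))) = {Init, Sync, Err, Retry}
Retry ∈ Sat(AG (EG ((¬q ∧ ¬recv) → grant))) = {Init, Sync, Err, Retry}, so the formula holds at Retry.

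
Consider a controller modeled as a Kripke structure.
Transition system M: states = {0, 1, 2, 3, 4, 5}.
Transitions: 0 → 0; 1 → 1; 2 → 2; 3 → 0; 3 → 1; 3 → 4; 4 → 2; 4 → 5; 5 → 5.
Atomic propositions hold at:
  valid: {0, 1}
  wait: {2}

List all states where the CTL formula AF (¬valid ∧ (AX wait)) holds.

Sat(¬valid) = {2, 3, 4, 5}
Sat(AX wait) = {s : every successor in {2}} = {2}
Sat(¬valid ∧ (AX wait)) = {2}
AF (¬valid ∧ (AX wait)): least fixpoint, start Z0 = {2}, add states with every successor in Z. Already a fixed point.
Sat(AF (¬valid ∧ (AX wait))) = {2}

{2}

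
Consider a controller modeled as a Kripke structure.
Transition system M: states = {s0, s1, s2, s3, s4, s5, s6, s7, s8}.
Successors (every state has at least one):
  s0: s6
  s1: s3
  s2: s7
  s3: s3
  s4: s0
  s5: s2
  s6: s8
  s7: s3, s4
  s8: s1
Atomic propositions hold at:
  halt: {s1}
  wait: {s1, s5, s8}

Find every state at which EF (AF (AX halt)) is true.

Sat(AX halt) = {s : every successor in {s1}} = {s8}
AF (AX halt): least fixpoint, start Z0 = {s8}, add states with every successor in Z. Z1 = {s6, s8}; Z2 = {s0, s6, s8}; Z3 = {s0, s4, s6, s8}; fixed.
Sat(AF (AX halt)) = {s0, s4, s6, s8}
EF (AF (AX halt)): least fixpoint, start Z0 = {s0, s4, s6, s8}, add states with some successor in Z. Z1 = {s0, s4, s6, s7, s8}; Z2 = {s0, s2, s4, s6, s7, s8}; Z3 = {s0, s2, s4, s5, s6, s7, s8}; fixed.
Sat(EF (AF (AX halt))) = {s0, s2, s4, s5, s6, s7, s8}

{s0, s2, s4, s5, s6, s7, s8}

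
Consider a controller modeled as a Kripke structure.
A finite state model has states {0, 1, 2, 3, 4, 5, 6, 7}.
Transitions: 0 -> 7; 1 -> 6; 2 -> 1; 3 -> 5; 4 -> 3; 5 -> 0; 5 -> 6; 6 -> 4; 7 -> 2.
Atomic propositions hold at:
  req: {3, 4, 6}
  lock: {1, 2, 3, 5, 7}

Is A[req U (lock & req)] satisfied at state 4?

Yes

Sat(lock & req) = {3}
A[req U (lock & req)]: least fixpoint, start Z0 = Sat((lock & req)) = {3}, add states in Sat(req) with every successor in Z. Z1 = {3, 4}; Z2 = {3, 4, 6}; fixed.
Sat(A[req U (lock & req)]) = {3, 4, 6}
4 ∈ Sat(A[req U (lock & req)]) = {3, 4, 6}, so the formula holds at 4.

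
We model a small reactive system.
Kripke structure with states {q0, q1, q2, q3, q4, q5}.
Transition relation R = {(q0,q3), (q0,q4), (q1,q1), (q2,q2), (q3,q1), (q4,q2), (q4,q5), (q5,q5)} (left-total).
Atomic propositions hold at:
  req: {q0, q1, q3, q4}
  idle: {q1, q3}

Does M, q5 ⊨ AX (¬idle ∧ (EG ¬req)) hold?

Yes

Sat(¬idle) = {q0, q2, q4, q5}
Sat(¬req) = {q2, q5}
EG ¬req: greatest fixpoint, start Z0 = {q2, q5}, keep only states in Sat with some successor in Z. Already a fixed point.
Sat(EG ¬req) = {q2, q5}
Sat(¬idle ∧ (EG ¬req)) = {q2, q5}
Sat(AX (¬idle ∧ (EG ¬req))) = {s : every successor in {q2, q5}} = {q2, q4, q5}
q5 ∈ Sat(AX (¬idle ∧ (EG ¬req))) = {q2, q4, q5}, so the formula holds at q5.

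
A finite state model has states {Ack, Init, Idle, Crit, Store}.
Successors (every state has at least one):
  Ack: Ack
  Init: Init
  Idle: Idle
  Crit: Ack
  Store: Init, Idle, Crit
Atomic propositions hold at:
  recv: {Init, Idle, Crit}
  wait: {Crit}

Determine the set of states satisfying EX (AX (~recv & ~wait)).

{Ack, Crit, Store}

Sat(~recv) = {Ack, Store}
Sat(~wait) = {Ack, Init, Idle, Store}
Sat(~recv & ~wait) = {Ack, Store}
Sat(AX (~recv & ~wait)) = {s : every successor in {Ack, Store}} = {Ack, Crit}
Sat(EX (AX (~recv & ~wait))) = {s : some successor in {Ack, Crit}} = {Ack, Crit, Store}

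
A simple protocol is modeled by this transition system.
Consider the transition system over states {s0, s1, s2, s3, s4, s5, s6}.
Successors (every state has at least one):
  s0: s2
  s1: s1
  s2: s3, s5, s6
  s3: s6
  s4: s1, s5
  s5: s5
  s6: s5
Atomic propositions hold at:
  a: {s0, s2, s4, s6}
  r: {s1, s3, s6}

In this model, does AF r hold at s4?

AF r: least fixpoint, start Z0 = {s1, s3, s6}, add states with every successor in Z. Already a fixed point.
Sat(AF r) = {s1, s3, s6}
s4 ∉ Sat(AF r) = {s1, s3, s6}, so the formula does not hold at s4.

No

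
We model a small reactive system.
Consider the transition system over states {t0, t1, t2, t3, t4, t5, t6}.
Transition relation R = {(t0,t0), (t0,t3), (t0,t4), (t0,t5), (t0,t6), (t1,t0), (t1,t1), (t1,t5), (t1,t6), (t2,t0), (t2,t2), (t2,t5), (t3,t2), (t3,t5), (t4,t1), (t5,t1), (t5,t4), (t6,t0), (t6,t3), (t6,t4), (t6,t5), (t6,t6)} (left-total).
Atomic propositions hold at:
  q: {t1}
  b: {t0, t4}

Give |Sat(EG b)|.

1

EG b: greatest fixpoint, start Z0 = {t0, t4}, keep only states in Sat with some successor in Z. Z1 = {t0}; fixed.
Sat(EG b) = {t0}
|Sat(EG b)| = |{t0}| = 1.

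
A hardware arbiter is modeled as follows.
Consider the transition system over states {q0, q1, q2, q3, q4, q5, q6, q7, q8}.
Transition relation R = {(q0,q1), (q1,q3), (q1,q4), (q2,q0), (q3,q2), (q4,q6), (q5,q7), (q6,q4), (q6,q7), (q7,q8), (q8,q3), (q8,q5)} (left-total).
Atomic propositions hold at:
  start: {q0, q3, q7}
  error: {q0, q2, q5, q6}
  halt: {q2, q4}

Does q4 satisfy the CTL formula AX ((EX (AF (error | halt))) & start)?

No

Sat(error | halt) = {q0, q2, q4, q5, q6}
AF (error | halt): least fixpoint, start Z0 = {q0, q2, q4, q5, q6}, add states with every successor in Z. Z1 = {q0, q2, q3, q4, q5, q6}; Z2 = {q0, q1, q2, q3, q4, q5, q6, q8}; Z3 = {q0, q1, q2, q3, q4, q5, q6, q7, q8}; fixed.
Sat(AF (error | halt)) = {q0, q1, q2, q3, q4, q5, q6, q7, q8}
Sat(EX (AF (error | halt))) = {s : some successor in {q0, q1, q2, q3, q4, q5, q6, q7, q8}} = {q0, q1, q2, q3, q4, q5, q6, q7, q8}
Sat((EX (AF (error | halt))) & start) = {q0, q3, q7}
Sat(AX ((EX (AF (error | halt))) & start)) = {s : every successor in {q0, q3, q7}} = {q2, q5}
q4 ∉ Sat(AX ((EX (AF (error | halt))) & start)) = {q2, q5}, so the formula does not hold at q4.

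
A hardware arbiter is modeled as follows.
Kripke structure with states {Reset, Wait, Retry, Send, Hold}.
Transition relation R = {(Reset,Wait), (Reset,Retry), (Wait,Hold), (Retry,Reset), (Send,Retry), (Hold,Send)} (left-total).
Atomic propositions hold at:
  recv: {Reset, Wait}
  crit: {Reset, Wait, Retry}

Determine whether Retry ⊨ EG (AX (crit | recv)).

Yes

Sat(crit | recv) = {Reset, Wait, Retry}
Sat(AX (crit | recv)) = {s : every successor in {Reset, Wait, Retry}} = {Reset, Retry, Send}
EG (AX (crit | recv)): greatest fixpoint, start Z0 = {Reset, Retry, Send}, keep only states in Sat with some successor in Z. Already a fixed point.
Sat(EG (AX (crit | recv))) = {Reset, Retry, Send}
Retry ∈ Sat(EG (AX (crit | recv))) = {Reset, Retry, Send}, so the formula holds at Retry.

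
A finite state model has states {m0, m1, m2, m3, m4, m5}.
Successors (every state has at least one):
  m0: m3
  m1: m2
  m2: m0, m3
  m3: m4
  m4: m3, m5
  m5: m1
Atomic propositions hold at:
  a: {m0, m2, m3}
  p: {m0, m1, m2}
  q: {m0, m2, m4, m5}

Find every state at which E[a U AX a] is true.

{m0, m1, m2}

Sat(AX a) = {s : every successor in {m0, m2, m3}} = {m0, m1, m2}
E[a U AX a]: least fixpoint, start Z0 = Sat(AX a) = {m0, m1, m2}, add states in Sat(a) with some successor in Z. Already a fixed point.
Sat(E[a U AX a]) = {m0, m1, m2}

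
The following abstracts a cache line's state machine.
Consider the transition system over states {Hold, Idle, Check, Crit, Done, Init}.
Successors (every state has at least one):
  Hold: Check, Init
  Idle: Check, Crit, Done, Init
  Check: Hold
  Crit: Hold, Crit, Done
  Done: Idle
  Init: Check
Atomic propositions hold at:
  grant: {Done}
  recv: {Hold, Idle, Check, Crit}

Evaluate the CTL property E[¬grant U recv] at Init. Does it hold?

Sat(¬grant) = {Hold, Idle, Check, Crit, Init}
E[¬grant U recv]: least fixpoint, start Z0 = Sat(recv) = {Hold, Idle, Check, Crit}, add states in Sat(¬grant) with some successor in Z. Z1 = {Hold, Idle, Check, Crit, Init}; fixed.
Sat(E[¬grant U recv]) = {Hold, Idle, Check, Crit, Init}
Init ∈ Sat(E[¬grant U recv]) = {Hold, Idle, Check, Crit, Init}, so the formula holds at Init.

Yes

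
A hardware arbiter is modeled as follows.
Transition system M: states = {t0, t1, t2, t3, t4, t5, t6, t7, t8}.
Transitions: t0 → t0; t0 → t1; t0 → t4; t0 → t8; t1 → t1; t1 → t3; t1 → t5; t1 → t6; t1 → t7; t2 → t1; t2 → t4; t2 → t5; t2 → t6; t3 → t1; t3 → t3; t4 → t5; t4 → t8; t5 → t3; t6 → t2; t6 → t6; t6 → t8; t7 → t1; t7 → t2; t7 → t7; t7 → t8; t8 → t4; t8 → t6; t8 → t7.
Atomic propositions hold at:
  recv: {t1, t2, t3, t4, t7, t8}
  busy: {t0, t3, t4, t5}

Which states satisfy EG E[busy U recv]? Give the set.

{t0, t1, t2, t3, t4, t5, t7, t8}

E[busy U recv]: least fixpoint, start Z0 = Sat(recv) = {t1, t2, t3, t4, t7, t8}, add states in Sat(busy) with some successor in Z. Z1 = {t0, t1, t2, t3, t4, t5, t7, t8}; fixed.
Sat(E[busy U recv]) = {t0, t1, t2, t3, t4, t5, t7, t8}
EG E[busy U recv]: greatest fixpoint, start Z0 = {t0, t1, t2, t3, t4, t5, t7, t8}, keep only states in Sat with some successor in Z. Already a fixed point.
Sat(EG E[busy U recv]) = {t0, t1, t2, t3, t4, t5, t7, t8}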